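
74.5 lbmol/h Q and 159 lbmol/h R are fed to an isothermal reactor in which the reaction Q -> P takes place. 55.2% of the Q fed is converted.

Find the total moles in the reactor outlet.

Q reacted = 0.552 × 74.5 = 41.12 lbmol/h; ν_Q = −1, so ξ = 41.12/1 = 41.12 lbmol/h.
Outlet amounts (n = n₀ + ν ξ):
  Q: 74.5 − 1(41.12) = 33.38
  P: 0 + 1(41.12) = 41.12
  R: 159 (inert)
Total out = 33.38 + 41.12 + 159 = 233.5 lbmol/h.

234 lbmol/h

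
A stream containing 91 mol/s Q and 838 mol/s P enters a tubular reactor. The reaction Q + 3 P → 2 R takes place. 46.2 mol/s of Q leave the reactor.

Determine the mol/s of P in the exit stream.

704 mol/s

For Q: n = n₀ − 1ξ → 46.2 = 91 − 1ξ, giving ξ = 44.8 mol/s.
Outlet amounts (n = n₀ + ν ξ):
  Q: 91 − 1(44.8) = 46.2
  P: 838 − 3(44.8) = 703.6
  R: 0 + 2(44.8) = 89.6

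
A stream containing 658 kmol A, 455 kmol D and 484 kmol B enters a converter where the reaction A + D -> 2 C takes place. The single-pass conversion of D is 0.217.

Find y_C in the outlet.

D reacted = 0.217 × 455 = 98.73 kmol; ν_D = −1, so ξ = 98.73/1 = 98.73 kmol.
Outlet amounts (n = n₀ + ν ξ):
  A: 658 − 1(98.73) = 559.3
  D: 455 − 1(98.73) = 356.3
  C: 0 + 2(98.73) = 197.5
  B: 484 (inert)
Total out = 1597 kmol; y_C = 197.5 / 1597 = 0.1237.

0.124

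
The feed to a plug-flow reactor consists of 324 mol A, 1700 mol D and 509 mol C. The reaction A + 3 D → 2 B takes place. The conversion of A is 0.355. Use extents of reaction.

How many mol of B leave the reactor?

230 mol

A reacted = 0.355 × 324 = 115 mol; ν_A = −1, so ξ = 115/1 = 115 mol.
Outlet amounts (n = n₀ + ν ξ):
  A: 324 − 1(115) = 209
  D: 1700 − 3(115) = 1355
  B: 0 + 2(115) = 230
  C: 509 (inert)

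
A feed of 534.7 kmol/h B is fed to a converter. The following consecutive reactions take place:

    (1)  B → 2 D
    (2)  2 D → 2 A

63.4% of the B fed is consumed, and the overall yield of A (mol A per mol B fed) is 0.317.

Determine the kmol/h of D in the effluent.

508 kmol/h

Conversion of B: B consumed = 1ξ₁ = 0.634 × 534.7 → ξ₁ = 339 kmol/h.
Yield of A: 2ξ₂ / 534.7 = 0.317 → ξ₂ = 84.75 kmol/h.
Outlet amounts (n = n₀ + Σ ν·ξ):
  B: 534.7 − 1(339) = 195.7
  D: 0 + 2(339) − 2(84.75) = 508.5
  A: 0 + 2(84.75) = 169.5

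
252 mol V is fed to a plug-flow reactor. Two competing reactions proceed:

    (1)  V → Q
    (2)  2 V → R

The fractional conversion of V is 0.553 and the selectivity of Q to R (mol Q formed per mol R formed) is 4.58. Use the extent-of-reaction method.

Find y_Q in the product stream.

0.42

Conversion of V: V consumed = 0.553 × 252 = 139.4 mol = 1ξ₁ + 2ξ₂.
Selectivity: 1ξ₁ / (1ξ₂) = 4.58 → ξ₁ = 4.58 ξ₂.
Substitute: (1·4.58 + 2) ξ₂ = 139.4 → ξ₂ = 21.18 mol, ξ₁ = 97 mol.
Outlet amounts (n = n₀ + Σ ν·ξ):
  V: 252 − 1(97) − 2(21.18) = 112.6
  Q: 0 + 1(97) = 97
  R: 0 + 1(21.18) = 21.18
Total out = 230.8 mol; y_Q = 97 / 230.8 = 0.4202.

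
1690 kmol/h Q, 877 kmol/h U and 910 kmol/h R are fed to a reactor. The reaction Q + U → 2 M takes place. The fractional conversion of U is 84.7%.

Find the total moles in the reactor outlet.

U reacted = 0.847 × 877 = 742.8 kmol/h; ν_U = −1, so ξ = 742.8/1 = 742.8 kmol/h.
Outlet amounts (n = n₀ + ν ξ):
  Q: 1690 − 1(742.8) = 947.2
  U: 877 − 1(742.8) = 134.2
  M: 0 + 2(742.8) = 1486
  R: 910 (inert)
Total out = 947.2 + 134.2 + 1486 + 910 = 3477 kmol/h.

3480 kmol/h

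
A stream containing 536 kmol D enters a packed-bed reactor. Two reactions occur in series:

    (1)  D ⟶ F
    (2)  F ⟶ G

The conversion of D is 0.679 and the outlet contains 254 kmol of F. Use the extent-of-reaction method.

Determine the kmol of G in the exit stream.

Conversion of D: D consumed = 1ξ₁ = 0.679 × 536 → ξ₁ = 363.9 kmol.
F balance: n_F = 0 + 1ξ₁ − 1ξ₂ = 254 → ξ₂ = (1·363.9 − 254)/1 = 109.9 kmol.
Outlet amounts (n = n₀ + Σ ν·ξ):
  D: 536 − 1(363.9) = 172.1
  F: 0 + 1(363.9) − 1(109.9) = 254
  G: 0 + 1(109.9) = 109.9

110 kmol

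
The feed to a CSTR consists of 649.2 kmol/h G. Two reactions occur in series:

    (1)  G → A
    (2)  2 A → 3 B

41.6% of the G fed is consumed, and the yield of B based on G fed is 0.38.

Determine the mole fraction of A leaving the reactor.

0.144

Conversion of G: G consumed = 1ξ₁ = 0.416 × 649.2 → ξ₁ = 270.1 kmol/h.
Yield of B: 3ξ₂ / 649.2 = 0.38 → ξ₂ = 82.23 kmol/h.
Outlet amounts (n = n₀ + Σ ν·ξ):
  G: 649.2 − 1(270.1) = 379.1
  A: 0 + 1(270.1) − 2(82.23) = 105.6
  B: 0 + 3(82.23) = 246.7
Total out = 731.4 kmol/h; y_A = 105.6 / 731.4 = 0.1444.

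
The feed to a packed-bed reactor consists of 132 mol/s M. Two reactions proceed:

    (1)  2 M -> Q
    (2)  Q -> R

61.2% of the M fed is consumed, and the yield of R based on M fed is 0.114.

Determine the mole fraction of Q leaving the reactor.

Conversion of M: M consumed = 2ξ₁ = 0.612 × 132 → ξ₁ = 40.39 mol/s.
Yield of R: 1ξ₂ / 132 = 0.114 → ξ₂ = 15.05 mol/s.
Outlet amounts (n = n₀ + Σ ν·ξ):
  M: 132 − 2(40.39) = 51.22
  Q: 0 + 1(40.39) − 1(15.05) = 25.34
  R: 0 + 1(15.05) = 15.05
Total out = 91.61 mol/s; y_Q = 25.34 / 91.61 = 0.2767.

0.277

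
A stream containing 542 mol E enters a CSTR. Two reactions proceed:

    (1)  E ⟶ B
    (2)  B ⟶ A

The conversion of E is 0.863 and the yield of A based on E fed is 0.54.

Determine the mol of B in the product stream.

Conversion of E: E consumed = 1ξ₁ = 0.863 × 542 → ξ₁ = 467.7 mol.
Yield of A: 1ξ₂ / 542 = 0.54 → ξ₂ = 292.7 mol.
Outlet amounts (n = n₀ + Σ ν·ξ):
  E: 542 − 1(467.7) = 74.25
  B: 0 + 1(467.7) − 1(292.7) = 175.1
  A: 0 + 1(292.7) = 292.7

175 mol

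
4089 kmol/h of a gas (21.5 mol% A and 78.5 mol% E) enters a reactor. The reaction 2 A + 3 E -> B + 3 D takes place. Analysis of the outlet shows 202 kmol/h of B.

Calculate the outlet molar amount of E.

For B: n = n₀ + 1ξ → 202 = 0 + 1ξ, giving ξ = 202 kmol/h.
Outlet amounts (n = n₀ + ν ξ):
  A: 879.1 − 2(202) = 475.1
  E: 3210 − 3(202) = 2604
  B: 0 + 1(202) = 202
  D: 0 + 3(202) = 606

2600 kmol/h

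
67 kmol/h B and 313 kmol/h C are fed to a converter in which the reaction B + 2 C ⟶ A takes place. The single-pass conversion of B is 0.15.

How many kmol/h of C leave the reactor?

B reacted = 0.15 × 67 = 10.05 kmol/h; ν_B = −1, so ξ = 10.05/1 = 10.05 kmol/h.
Outlet amounts (n = n₀ + ν ξ):
  B: 67 − 1(10.05) = 56.95
  C: 313 − 2(10.05) = 292.9
  A: 0 + 1(10.05) = 10.05

293 kmol/h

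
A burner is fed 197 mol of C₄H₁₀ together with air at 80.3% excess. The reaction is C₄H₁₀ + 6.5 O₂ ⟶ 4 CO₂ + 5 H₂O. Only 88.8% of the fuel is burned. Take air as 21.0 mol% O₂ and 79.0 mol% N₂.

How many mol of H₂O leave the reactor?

Stoichiometric O₂ = 6.5 × 197 = 1280 mol; O₂ fed = 1280 × 1.803 = 2309 mol.
N₂ fed = 2309 × 79/21 = 8685 mol.
Fuel reacted = 0.888 × 197 → ξ = 174.9 mol.
Outlet (n = n₀ + ν ξ):
  C₄H₁₀: 197 − 1(174.9) = 22.06
  O₂: 2309 − 6.5(174.9) = 1172
  N₂: 8685 (inert)
  CO₂: 0 + 4(174.9) = 699.7
  H₂O: 0 + 5(174.9) = 874.7

875 mol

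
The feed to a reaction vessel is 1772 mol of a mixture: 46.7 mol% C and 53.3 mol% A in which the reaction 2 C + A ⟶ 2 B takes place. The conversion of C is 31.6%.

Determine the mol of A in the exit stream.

C reacted = 0.316 × 827.5 = 261.5 mol; ν_C = −2, so ξ = 261.5/2 = 130.7 mol.
Outlet amounts (n = n₀ + ν ξ):
  C: 827.5 − 2(130.7) = 566
  A: 944.5 − 1(130.7) = 813.7
  B: 0 + 2(130.7) = 261.5

814 mol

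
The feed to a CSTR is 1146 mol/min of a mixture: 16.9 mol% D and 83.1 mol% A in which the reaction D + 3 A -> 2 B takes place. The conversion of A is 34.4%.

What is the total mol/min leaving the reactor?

928 mol/min

A reacted = 0.344 × 952.3 = 327.6 mol/min; ν_A = −3, so ξ = 327.6/3 = 109.2 mol/min.
Outlet amounts (n = n₀ + ν ξ):
  D: 193.7 − 1(109.2) = 84.47
  A: 952.3 − 3(109.2) = 624.7
  B: 0 + 2(109.2) = 218.4
Total out = 84.47 + 624.7 + 218.4 = 927.6 mol/min.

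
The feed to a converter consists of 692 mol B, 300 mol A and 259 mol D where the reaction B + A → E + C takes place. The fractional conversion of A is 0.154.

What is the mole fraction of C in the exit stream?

0.0369

A reacted = 0.154 × 300 = 46.2 mol; ν_A = −1, so ξ = 46.2/1 = 46.2 mol.
Outlet amounts (n = n₀ + ν ξ):
  B: 692 − 1(46.2) = 645.8
  A: 300 − 1(46.2) = 253.8
  E: 0 + 1(46.2) = 46.2
  C: 0 + 1(46.2) = 46.2
  D: 259 (inert)
Total out = 1251 mol; y_C = 46.2 / 1251 = 0.03693.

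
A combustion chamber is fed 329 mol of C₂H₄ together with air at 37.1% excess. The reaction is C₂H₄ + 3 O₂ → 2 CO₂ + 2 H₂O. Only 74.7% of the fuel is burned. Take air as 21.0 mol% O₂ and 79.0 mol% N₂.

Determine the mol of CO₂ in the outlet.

Stoichiometric O₂ = 3 × 329 = 987 mol; O₂ fed = 987 × 1.371 = 1353 mol.
N₂ fed = 1353 × 79/21 = 5091 mol.
Fuel reacted = 0.747 × 329 → ξ = 245.8 mol.
Outlet (n = n₀ + ν ξ):
  C₂H₄: 329 − 1(245.8) = 83.24
  O₂: 1353 − 3(245.8) = 615.9
  N₂: 5091 (inert)
  CO₂: 0 + 2(245.8) = 491.5
  H₂O: 0 + 2(245.8) = 491.5

492 mol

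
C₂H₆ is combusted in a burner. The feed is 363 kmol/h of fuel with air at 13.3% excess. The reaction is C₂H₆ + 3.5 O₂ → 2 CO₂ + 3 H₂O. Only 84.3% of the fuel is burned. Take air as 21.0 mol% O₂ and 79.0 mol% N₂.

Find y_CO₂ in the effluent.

Stoichiometric O₂ = 3.5 × 363 = 1270 kmol/h; O₂ fed = 1270 × 1.133 = 1439 kmol/h.
N₂ fed = 1439 × 79/21 = 5415 kmol/h.
Fuel reacted = 0.843 × 363 → ξ = 306 kmol/h.
Outlet (n = n₀ + ν ξ):
  C₂H₆: 363 − 1(306) = 56.99
  O₂: 1439 − 3.5(306) = 368.4
  N₂: 5415 (inert)
  CO₂: 0 + 2(306) = 612
  H₂O: 0 + 3(306) = 918
Total out = 7371 kmol/h; y_CO₂ = 612 / 7371 = 0.08303.

0.083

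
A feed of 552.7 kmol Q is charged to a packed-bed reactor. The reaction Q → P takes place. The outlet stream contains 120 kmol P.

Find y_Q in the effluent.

For P: n = n₀ + 1ξ → 120 = 0 + 1ξ, giving ξ = 120 kmol.
Outlet amounts (n = n₀ + ν ξ):
  Q: 552.7 − 1(120) = 432.7
  P: 0 + 1(120) = 120
Total out = 552.7 kmol; y_Q = 432.7 / 552.7 = 0.7829.

0.783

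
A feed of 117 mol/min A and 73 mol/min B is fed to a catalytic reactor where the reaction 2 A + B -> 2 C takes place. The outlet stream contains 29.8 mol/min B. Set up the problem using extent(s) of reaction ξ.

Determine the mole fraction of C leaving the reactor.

For B: n = n₀ − 1ξ → 29.8 = 73 − 1ξ, giving ξ = 43.2 mol/min.
Outlet amounts (n = n₀ + ν ξ):
  A: 117 − 2(43.2) = 30.6
  B: 73 − 1(43.2) = 29.8
  C: 0 + 2(43.2) = 86.4
Total out = 146.8 mol/min; y_C = 86.4 / 146.8 = 0.5886.

0.589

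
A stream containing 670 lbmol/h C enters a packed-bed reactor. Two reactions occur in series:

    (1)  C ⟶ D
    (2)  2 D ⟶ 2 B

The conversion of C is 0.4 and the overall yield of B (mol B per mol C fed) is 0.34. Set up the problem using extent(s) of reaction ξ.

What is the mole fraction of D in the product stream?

Conversion of C: C consumed = 1ξ₁ = 0.4 × 670 → ξ₁ = 268 lbmol/h.
Yield of B: 2ξ₂ / 670 = 0.34 → ξ₂ = 113.9 lbmol/h.
Outlet amounts (n = n₀ + Σ ν·ξ):
  C: 670 − 1(268) = 402
  D: 0 + 1(268) − 2(113.9) = 40.2
  B: 0 + 2(113.9) = 227.8
Total out = 670 lbmol/h; y_D = 40.2 / 670 = 0.06.

0.06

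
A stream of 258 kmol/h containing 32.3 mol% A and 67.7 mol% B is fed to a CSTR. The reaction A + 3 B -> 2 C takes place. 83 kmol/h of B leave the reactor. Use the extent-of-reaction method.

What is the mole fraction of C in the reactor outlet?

0.31

For B: n = n₀ − 3ξ → 83 = 174.7 − 3ξ, giving ξ = 30.56 kmol/h.
Outlet amounts (n = n₀ + ν ξ):
  A: 83.33 − 1(30.56) = 52.78
  B: 174.7 − 3(30.56) = 83
  C: 0 + 2(30.56) = 61.11
Total out = 196.9 kmol/h; y_C = 61.11 / 196.9 = 0.3104.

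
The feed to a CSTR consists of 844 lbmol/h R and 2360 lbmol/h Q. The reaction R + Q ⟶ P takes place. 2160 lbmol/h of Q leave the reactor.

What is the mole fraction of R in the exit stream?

For Q: n = n₀ − 1ξ → 2160 = 2360 − 1ξ, giving ξ = 200 lbmol/h.
Outlet amounts (n = n₀ + ν ξ):
  R: 844 − 1(200) = 644
  Q: 2360 − 1(200) = 2160
  P: 0 + 1(200) = 200
Total out = 3004 lbmol/h; y_R = 644 / 3004 = 0.2144.

0.214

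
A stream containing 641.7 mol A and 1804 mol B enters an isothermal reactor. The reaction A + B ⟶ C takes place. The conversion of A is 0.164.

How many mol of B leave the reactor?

1700 mol

A reacted = 0.164 × 641.7 = 105.2 mol; ν_A = −1, so ξ = 105.2/1 = 105.2 mol.
Outlet amounts (n = n₀ + ν ξ):
  A: 641.7 − 1(105.2) = 536.5
  B: 1804 − 1(105.2) = 1699
  C: 0 + 1(105.2) = 105.2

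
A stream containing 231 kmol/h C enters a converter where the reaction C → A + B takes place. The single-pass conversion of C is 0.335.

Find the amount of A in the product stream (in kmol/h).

77.4 kmol/h

C reacted = 0.335 × 231 = 77.39 kmol/h; ν_C = −1, so ξ = 77.39/1 = 77.39 kmol/h.
Outlet amounts (n = n₀ + ν ξ):
  C: 231 − 1(77.39) = 153.6
  A: 0 + 1(77.39) = 77.39
  B: 0 + 1(77.39) = 77.39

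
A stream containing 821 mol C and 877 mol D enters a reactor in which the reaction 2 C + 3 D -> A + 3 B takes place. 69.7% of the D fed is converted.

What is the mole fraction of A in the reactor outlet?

0.136

D reacted = 0.697 × 877 = 611.3 mol; ν_D = −3, so ξ = 611.3/3 = 203.8 mol.
Outlet amounts (n = n₀ + ν ξ):
  C: 821 − 2(203.8) = 413.5
  D: 877 − 3(203.8) = 265.7
  A: 0 + 1(203.8) = 203.8
  B: 0 + 3(203.8) = 611.3
Total out = 1494 mol; y_A = 203.8 / 1494 = 0.1364.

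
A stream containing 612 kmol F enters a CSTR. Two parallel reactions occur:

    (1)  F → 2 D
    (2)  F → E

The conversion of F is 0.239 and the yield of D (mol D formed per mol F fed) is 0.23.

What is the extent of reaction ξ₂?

ξ₂ = 75.9 kmol

Yield of D: 2ξ₁ / 612 = 0.23 → ξ₁ = 70.38 kmol.
Conversion of F: 1ξ₁ + 1ξ₂ = 0.239 × 612 = 146.3 → ξ₂ = 75.89 kmol.
Outlet amounts (n = n₀ + Σ ν·ξ):
  F: 612 − 1(70.38) − 1(75.89) = 465.7
  D: 0 + 2(70.38) = 140.8
  E: 0 + 1(75.89) = 75.89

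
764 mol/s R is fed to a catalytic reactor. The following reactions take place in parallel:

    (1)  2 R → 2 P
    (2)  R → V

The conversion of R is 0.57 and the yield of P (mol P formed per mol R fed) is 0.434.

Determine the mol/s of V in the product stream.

Yield of P: 2ξ₁ / 764 = 0.434 → ξ₁ = 165.8 mol/s.
Conversion of R: 2ξ₁ + 1ξ₂ = 0.57 × 764 = 435.5 → ξ₂ = 103.9 mol/s.
Outlet amounts (n = n₀ + Σ ν·ξ):
  R: 764 − 2(165.8) − 1(103.9) = 328.5
  P: 0 + 2(165.8) = 331.6
  V: 0 + 1(103.9) = 103.9

104 mol/s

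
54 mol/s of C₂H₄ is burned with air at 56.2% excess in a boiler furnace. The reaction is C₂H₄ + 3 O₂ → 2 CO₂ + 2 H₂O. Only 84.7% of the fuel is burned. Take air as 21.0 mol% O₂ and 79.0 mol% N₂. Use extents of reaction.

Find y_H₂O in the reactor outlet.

0.0727

Stoichiometric O₂ = 3 × 54 = 162 mol/s; O₂ fed = 162 × 1.562 = 253 mol/s.
N₂ fed = 253 × 79/21 = 951.9 mol/s.
Fuel reacted = 0.847 × 54 → ξ = 45.74 mol/s.
Outlet (n = n₀ + ν ξ):
  C₂H₄: 54 − 1(45.74) = 8.262
  O₂: 253 − 3(45.74) = 115.8
  N₂: 951.9 (inert)
  CO₂: 0 + 2(45.74) = 91.48
  H₂O: 0 + 2(45.74) = 91.48
Total out = 1259 mol/s; y_H₂O = 91.48 / 1259 = 0.07266.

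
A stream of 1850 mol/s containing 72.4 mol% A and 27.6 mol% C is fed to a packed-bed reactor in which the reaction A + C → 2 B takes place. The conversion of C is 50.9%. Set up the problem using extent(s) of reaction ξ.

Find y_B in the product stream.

C reacted = 0.509 × 510.6 = 259.9 mol/s; ν_C = −1, so ξ = 259.9/1 = 259.9 mol/s.
Outlet amounts (n = n₀ + ν ξ):
  A: 1339 − 1(259.9) = 1080
  C: 510.6 − 1(259.9) = 250.7
  B: 0 + 2(259.9) = 519.8
Total out = 1850 mol/s; y_B = 519.8 / 1850 = 0.281.

0.281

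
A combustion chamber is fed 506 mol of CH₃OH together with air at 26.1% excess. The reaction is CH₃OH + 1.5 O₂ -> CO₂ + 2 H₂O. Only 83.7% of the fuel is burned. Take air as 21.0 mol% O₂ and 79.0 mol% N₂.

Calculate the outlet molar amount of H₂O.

847 mol

Stoichiometric O₂ = 1.5 × 506 = 759 mol; O₂ fed = 759 × 1.261 = 957.1 mol.
N₂ fed = 957.1 × 79/21 = 3601 mol.
Fuel reacted = 0.837 × 506 → ξ = 423.5 mol.
Outlet (n = n₀ + ν ξ):
  CH₃OH: 506 − 1(423.5) = 82.48
  O₂: 957.1 − 1.5(423.5) = 321.8
  N₂: 3601 (inert)
  CO₂: 0 + 1(423.5) = 423.5
  H₂O: 0 + 2(423.5) = 847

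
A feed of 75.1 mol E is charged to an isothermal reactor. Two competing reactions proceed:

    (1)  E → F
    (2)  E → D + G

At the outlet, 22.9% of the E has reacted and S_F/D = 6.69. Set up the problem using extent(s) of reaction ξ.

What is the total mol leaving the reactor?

77.3 mol

Conversion of E: E consumed = 0.229 × 75.1 = 17.2 mol = 1ξ₁ + 1ξ₂.
Selectivity: 1ξ₁ / (1ξ₂) = 6.69 → ξ₁ = 6.69 ξ₂.
Substitute: (1·6.69 + 1) ξ₂ = 17.2 → ξ₂ = 2.236 mol, ξ₁ = 14.96 mol.
Outlet amounts (n = n₀ + Σ ν·ξ):
  E: 75.1 − 1(14.96) − 1(2.236) = 57.9
  F: 0 + 1(14.96) = 14.96
  D: 0 + 1(2.236) = 2.236
  G: 0 + 1(2.236) = 2.236
Total out = 57.9 + 14.96 + 2.236 + 2.236 = 77.34 mol.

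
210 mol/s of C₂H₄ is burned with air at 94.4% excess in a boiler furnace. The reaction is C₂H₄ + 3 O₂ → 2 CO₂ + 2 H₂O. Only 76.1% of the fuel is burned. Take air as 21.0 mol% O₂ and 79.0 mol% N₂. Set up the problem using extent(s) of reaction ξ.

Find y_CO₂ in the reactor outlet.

0.0529

Stoichiometric O₂ = 3 × 210 = 630 mol/s; O₂ fed = 630 × 1.944 = 1225 mol/s.
N₂ fed = 1225 × 79/21 = 4607 mol/s.
Fuel reacted = 0.761 × 210 → ξ = 159.8 mol/s.
Outlet (n = n₀ + ν ξ):
  C₂H₄: 210 − 1(159.8) = 50.19
  O₂: 1225 − 3(159.8) = 745.3
  N₂: 4607 (inert)
  CO₂: 0 + 2(159.8) = 319.6
  H₂O: 0 + 2(159.8) = 319.6
Total out = 6042 mol/s; y_CO₂ = 319.6 / 6042 = 0.0529.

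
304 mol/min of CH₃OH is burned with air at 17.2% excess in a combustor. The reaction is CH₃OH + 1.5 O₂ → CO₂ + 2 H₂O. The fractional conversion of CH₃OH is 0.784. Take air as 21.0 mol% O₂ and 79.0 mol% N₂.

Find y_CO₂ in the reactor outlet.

0.0803

Stoichiometric O₂ = 1.5 × 304 = 456 mol/min; O₂ fed = 456 × 1.172 = 534.4 mol/min.
N₂ fed = 534.4 × 79/21 = 2010 mol/min.
Fuel reacted = 0.784 × 304 → ξ = 238.3 mol/min.
Outlet (n = n₀ + ν ξ):
  CH₃OH: 304 − 1(238.3) = 65.66
  O₂: 534.4 − 1.5(238.3) = 176.9
  N₂: 2010 (inert)
  CO₂: 0 + 1(238.3) = 238.3
  H₂O: 0 + 2(238.3) = 476.7
Total out = 2968 mol/min; y_CO₂ = 238.3 / 2968 = 0.0803.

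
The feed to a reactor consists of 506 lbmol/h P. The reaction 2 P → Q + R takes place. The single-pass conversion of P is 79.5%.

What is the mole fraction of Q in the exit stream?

P reacted = 0.795 × 506 = 402.3 lbmol/h; ν_P = −2, so ξ = 402.3/2 = 201.1 lbmol/h.
Outlet amounts (n = n₀ + ν ξ):
  P: 506 − 2(201.1) = 103.7
  Q: 0 + 1(201.1) = 201.1
  R: 0 + 1(201.1) = 201.1
Total out = 506 lbmol/h; y_Q = 201.1 / 506 = 0.3975.

0.398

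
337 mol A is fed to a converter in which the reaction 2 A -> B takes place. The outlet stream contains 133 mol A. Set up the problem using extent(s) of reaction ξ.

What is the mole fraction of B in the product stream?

0.434

For A: n = n₀ − 2ξ → 133 = 337 − 2ξ, giving ξ = 102 mol.
Outlet amounts (n = n₀ + ν ξ):
  A: 337 − 2(102) = 133
  B: 0 + 1(102) = 102
Total out = 235 mol; y_B = 102 / 235 = 0.434.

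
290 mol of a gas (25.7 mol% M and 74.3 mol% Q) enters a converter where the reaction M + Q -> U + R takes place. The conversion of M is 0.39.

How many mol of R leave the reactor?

29.1 mol

M reacted = 0.39 × 74.53 = 29.07 mol; ν_M = −1, so ξ = 29.07/1 = 29.07 mol.
Outlet amounts (n = n₀ + ν ξ):
  M: 74.53 − 1(29.07) = 45.46
  Q: 215.5 − 1(29.07) = 186.4
  U: 0 + 1(29.07) = 29.07
  R: 0 + 1(29.07) = 29.07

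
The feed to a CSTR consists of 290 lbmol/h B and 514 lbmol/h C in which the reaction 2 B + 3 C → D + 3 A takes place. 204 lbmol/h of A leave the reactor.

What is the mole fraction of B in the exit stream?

0.209

For A: n = n₀ + 3ξ → 204 = 0 + 3ξ, giving ξ = 68 lbmol/h.
Outlet amounts (n = n₀ + ν ξ):
  B: 290 − 2(68) = 154
  C: 514 − 3(68) = 310
  D: 0 + 1(68) = 68
  A: 0 + 3(68) = 204
Total out = 736 lbmol/h; y_B = 154 / 736 = 0.2092.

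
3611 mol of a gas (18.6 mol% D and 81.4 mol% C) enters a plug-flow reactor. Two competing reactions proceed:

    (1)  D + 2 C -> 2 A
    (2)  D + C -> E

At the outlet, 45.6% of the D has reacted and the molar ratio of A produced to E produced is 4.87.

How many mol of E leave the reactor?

89.2 mol

Conversion of D: D consumed = 0.456 × 671.6 = 306.3 mol = 1ξ₁ + 1ξ₂.
Selectivity: 2ξ₁ / (1ξ₂) = 4.87 → ξ₁ = 2.435 ξ₂.
Substitute: (1·2.435 + 1) ξ₂ = 306.3 → ξ₂ = 89.16 mol, ξ₁ = 217.1 mol.
Outlet amounts (n = n₀ + Σ ν·ξ):
  D: 671.6 − 1(217.1) − 1(89.16) = 365.4
  C: 2939 − 2(217.1) − 1(89.16) = 2416
  A: 0 + 2(217.1) = 434.2
  E: 0 + 1(89.16) = 89.16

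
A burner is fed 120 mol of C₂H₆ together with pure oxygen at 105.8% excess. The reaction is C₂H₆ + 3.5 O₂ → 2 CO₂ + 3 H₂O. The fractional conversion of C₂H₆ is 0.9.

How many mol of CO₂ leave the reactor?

216 mol

Stoichiometric O₂ = 3.5 × 120 = 420 mol; O₂ fed = 420 × 2.058 = 864.4 mol.
Fuel reacted = 0.9 × 120 → ξ = 108 mol.
Outlet (n = n₀ + ν ξ):
  C₂H₆: 120 − 1(108) = 12
  O₂: 864.4 − 3.5(108) = 486.4
  CO₂: 0 + 2(108) = 216
  H₂O: 0 + 3(108) = 324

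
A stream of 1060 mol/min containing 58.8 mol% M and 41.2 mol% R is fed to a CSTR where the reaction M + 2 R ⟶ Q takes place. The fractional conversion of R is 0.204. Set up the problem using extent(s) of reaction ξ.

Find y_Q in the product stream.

0.0459

R reacted = 0.204 × 436.7 = 89.09 mol/min; ν_R = −2, so ξ = 89.09/2 = 44.55 mol/min.
Outlet amounts (n = n₀ + ν ξ):
  M: 623.3 − 1(44.55) = 578.7
  R: 436.7 − 2(44.55) = 347.6
  Q: 0 + 1(44.55) = 44.55
Total out = 970.9 mol/min; y_Q = 44.55 / 970.9 = 0.04588.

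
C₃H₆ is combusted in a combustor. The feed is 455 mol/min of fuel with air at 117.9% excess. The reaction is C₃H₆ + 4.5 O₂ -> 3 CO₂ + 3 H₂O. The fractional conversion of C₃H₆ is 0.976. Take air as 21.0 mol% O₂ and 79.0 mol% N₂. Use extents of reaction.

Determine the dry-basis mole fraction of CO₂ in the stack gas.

0.0647

Stoichiometric O₂ = 4.5 × 455 = 2048 mol/min; O₂ fed = 2048 × 2.179 = 4462 mol/min.
N₂ fed = 4462 × 79/21 = 16780 mol/min.
Fuel reacted = 0.976 × 455 → ξ = 444.1 mol/min.
Outlet (n = n₀ + ν ξ):
  C₃H₆: 455 − 1(444.1) = 10.92
  O₂: 4462 − 4.5(444.1) = 2463
  N₂: 16780 (inert)
  CO₂: 0 + 3(444.1) = 1332
  H₂O: 0 + 3(444.1) = 1332
Dry total = 20590 mol/min; y_CO₂ (dry) = 1332 / 20590 = 0.0647.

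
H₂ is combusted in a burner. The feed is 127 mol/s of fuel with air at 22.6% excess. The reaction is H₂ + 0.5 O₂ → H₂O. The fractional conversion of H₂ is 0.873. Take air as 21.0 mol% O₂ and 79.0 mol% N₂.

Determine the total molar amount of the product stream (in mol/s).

442 mol/s

Stoichiometric O₂ = 0.5 × 127 = 63.5 mol/s; O₂ fed = 63.5 × 1.226 = 77.85 mol/s.
N₂ fed = 77.85 × 79/21 = 292.9 mol/s.
Fuel reacted = 0.873 × 127 → ξ = 110.9 mol/s.
Outlet (n = n₀ + ν ξ):
  H₂: 127 − 1(110.9) = 16.13
  O₂: 77.85 − 0.5(110.9) = 22.42
  N₂: 292.9 (inert)
  H₂O: 0 + 1(110.9) = 110.9
Total out = 16.13 + 22.42 + 292.9 + 110.9 = 442.3 mol/s.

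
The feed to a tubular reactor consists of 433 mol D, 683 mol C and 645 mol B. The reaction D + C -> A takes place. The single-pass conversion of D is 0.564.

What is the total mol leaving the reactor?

D reacted = 0.564 × 433 = 244.2 mol; ν_D = −1, so ξ = 244.2/1 = 244.2 mol.
Outlet amounts (n = n₀ + ν ξ):
  D: 433 − 1(244.2) = 188.8
  C: 683 − 1(244.2) = 438.8
  A: 0 + 1(244.2) = 244.2
  B: 645 (inert)
Total out = 188.8 + 438.8 + 244.2 + 645 = 1517 mol.

1520 mol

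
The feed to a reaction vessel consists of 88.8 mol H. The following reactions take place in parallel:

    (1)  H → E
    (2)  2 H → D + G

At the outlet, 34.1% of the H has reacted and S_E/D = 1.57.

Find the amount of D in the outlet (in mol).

8.48 mol

Conversion of H: H consumed = 0.341 × 88.8 = 30.28 mol = 1ξ₁ + 2ξ₂.
Selectivity: 1ξ₁ / (1ξ₂) = 1.57 → ξ₁ = 1.57 ξ₂.
Substitute: (1·1.57 + 2) ξ₂ = 30.28 → ξ₂ = 8.482 mol, ξ₁ = 13.32 mol.
Outlet amounts (n = n₀ + Σ ν·ξ):
  H: 88.8 − 1(13.32) − 2(8.482) = 58.52
  E: 0 + 1(13.32) = 13.32
  D: 0 + 1(8.482) = 8.482
  G: 0 + 1(8.482) = 8.482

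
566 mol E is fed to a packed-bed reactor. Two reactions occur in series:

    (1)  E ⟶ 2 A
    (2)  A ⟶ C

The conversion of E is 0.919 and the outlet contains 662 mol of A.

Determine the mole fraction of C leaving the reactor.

0.348

Conversion of E: E consumed = 1ξ₁ = 0.919 × 566 → ξ₁ = 520.2 mol.
A balance: n_A = 0 + 2ξ₁ − 1ξ₂ = 662 → ξ₂ = (2·520.2 − 662)/1 = 378.3 mol.
Outlet amounts (n = n₀ + Σ ν·ξ):
  E: 566 − 1(520.2) = 45.85
  A: 0 + 2(520.2) − 1(378.3) = 662
  C: 0 + 1(378.3) = 378.3
Total out = 1086 mol; y_C = 378.3 / 1086 = 0.3483.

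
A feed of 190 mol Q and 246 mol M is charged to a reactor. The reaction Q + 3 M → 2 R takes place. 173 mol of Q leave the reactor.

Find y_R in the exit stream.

0.0846

For Q: n = n₀ − 1ξ → 173 = 190 − 1ξ, giving ξ = 17 mol.
Outlet amounts (n = n₀ + ν ξ):
  Q: 190 − 1(17) = 173
  M: 246 − 3(17) = 195
  R: 0 + 2(17) = 34
Total out = 402 mol; y_R = 34 / 402 = 0.08458.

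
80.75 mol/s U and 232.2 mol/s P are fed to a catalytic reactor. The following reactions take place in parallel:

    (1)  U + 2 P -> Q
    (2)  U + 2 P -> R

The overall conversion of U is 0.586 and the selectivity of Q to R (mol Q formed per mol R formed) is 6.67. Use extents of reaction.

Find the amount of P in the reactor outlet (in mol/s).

Conversion of U: U consumed = 0.586 × 80.75 = 47.32 mol/s = 1ξ₁ + 1ξ₂.
Selectivity: 1ξ₁ / (1ξ₂) = 6.67 → ξ₁ = 6.67 ξ₂.
Substitute: (1·6.67 + 1) ξ₂ = 47.32 → ξ₂ = 6.169 mol/s, ξ₁ = 41.15 mol/s.
Outlet amounts (n = n₀ + Σ ν·ξ):
  U: 80.75 − 1(41.15) − 1(6.169) = 33.43
  P: 232.2 − 2(41.15) − 2(6.169) = 137.6
  Q: 0 + 1(41.15) = 41.15
  R: 0 + 1(6.169) = 6.169

138 mol/s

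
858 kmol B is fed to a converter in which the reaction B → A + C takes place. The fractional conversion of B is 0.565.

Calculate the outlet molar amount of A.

485 kmol

B reacted = 0.565 × 858 = 484.8 kmol; ν_B = −1, so ξ = 484.8/1 = 484.8 kmol.
Outlet amounts (n = n₀ + ν ξ):
  B: 858 − 1(484.8) = 373.2
  A: 0 + 1(484.8) = 484.8
  C: 0 + 1(484.8) = 484.8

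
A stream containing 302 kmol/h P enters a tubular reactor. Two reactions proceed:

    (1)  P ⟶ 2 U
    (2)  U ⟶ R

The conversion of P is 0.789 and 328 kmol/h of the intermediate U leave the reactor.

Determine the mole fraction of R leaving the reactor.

Conversion of P: P consumed = 1ξ₁ = 0.789 × 302 → ξ₁ = 238.3 kmol/h.
U balance: n_U = 0 + 2ξ₁ − 1ξ₂ = 328 → ξ₂ = (2·238.3 − 328)/1 = 148.6 kmol/h.
Outlet amounts (n = n₀ + Σ ν·ξ):
  P: 302 − 1(238.3) = 63.72
  U: 0 + 2(238.3) − 1(148.6) = 328
  R: 0 + 1(148.6) = 148.6
Total out = 540.3 kmol/h; y_R = 148.6 / 540.3 = 0.275.

0.275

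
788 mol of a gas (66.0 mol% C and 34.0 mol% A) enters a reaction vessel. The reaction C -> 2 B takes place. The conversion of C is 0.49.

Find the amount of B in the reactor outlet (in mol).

510 mol

C reacted = 0.49 × 520.1 = 254.8 mol; ν_C = −1, so ξ = 254.8/1 = 254.8 mol.
Outlet amounts (n = n₀ + ν ξ):
  C: 520.1 − 1(254.8) = 265.2
  B: 0 + 2(254.8) = 509.7
  A: 267.9 (inert)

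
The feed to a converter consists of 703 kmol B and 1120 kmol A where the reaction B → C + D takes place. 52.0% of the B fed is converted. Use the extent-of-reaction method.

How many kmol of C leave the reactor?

B reacted = 0.52 × 703 = 365.6 kmol; ν_B = −1, so ξ = 365.6/1 = 365.6 kmol.
Outlet amounts (n = n₀ + ν ξ):
  B: 703 − 1(365.6) = 337.4
  C: 0 + 1(365.6) = 365.6
  D: 0 + 1(365.6) = 365.6
  A: 1120 (inert)

366 kmol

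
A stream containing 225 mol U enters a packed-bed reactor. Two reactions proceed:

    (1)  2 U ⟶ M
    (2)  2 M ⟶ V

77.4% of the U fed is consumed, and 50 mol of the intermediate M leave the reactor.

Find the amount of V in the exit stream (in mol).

Conversion of U: U consumed = 2ξ₁ = 0.774 × 225 → ξ₁ = 87.08 mol.
M balance: n_M = 0 + 1ξ₁ − 2ξ₂ = 50 → ξ₂ = (1·87.08 − 50)/2 = 18.54 mol.
Outlet amounts (n = n₀ + Σ ν·ξ):
  U: 225 − 2(87.08) = 50.85
  M: 0 + 1(87.08) − 2(18.54) = 50
  V: 0 + 1(18.54) = 18.54

18.5 mol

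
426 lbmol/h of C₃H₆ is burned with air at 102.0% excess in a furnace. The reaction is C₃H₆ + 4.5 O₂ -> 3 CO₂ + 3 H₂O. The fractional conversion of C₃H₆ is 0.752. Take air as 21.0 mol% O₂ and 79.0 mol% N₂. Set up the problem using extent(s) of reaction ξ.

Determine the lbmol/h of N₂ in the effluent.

Stoichiometric O₂ = 4.5 × 426 = 1917 lbmol/h; O₂ fed = 1917 × 2.020 = 3872 lbmol/h.
N₂ fed = 3872 × 79/21 = 14570 lbmol/h.
Fuel reacted = 0.752 × 426 → ξ = 320.4 lbmol/h.
Outlet (n = n₀ + ν ξ):
  C₃H₆: 426 − 1(320.4) = 105.6
  O₂: 3872 − 4.5(320.4) = 2431
  N₂: 14570 (inert)
  CO₂: 0 + 3(320.4) = 961.1
  H₂O: 0 + 3(320.4) = 961.1

14600 lbmol/h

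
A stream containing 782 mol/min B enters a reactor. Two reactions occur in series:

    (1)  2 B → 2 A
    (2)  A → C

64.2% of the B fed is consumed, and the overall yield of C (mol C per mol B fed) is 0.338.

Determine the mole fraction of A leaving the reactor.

Conversion of B: B consumed = 2ξ₁ = 0.642 × 782 → ξ₁ = 251 mol/min.
Yield of C: 1ξ₂ / 782 = 0.338 → ξ₂ = 264.3 mol/min.
Outlet amounts (n = n₀ + Σ ν·ξ):
  B: 782 − 2(251) = 280
  A: 0 + 2(251) − 1(264.3) = 237.7
  C: 0 + 1(264.3) = 264.3
Total out = 782 mol/min; y_A = 237.7 / 782 = 0.304.

0.304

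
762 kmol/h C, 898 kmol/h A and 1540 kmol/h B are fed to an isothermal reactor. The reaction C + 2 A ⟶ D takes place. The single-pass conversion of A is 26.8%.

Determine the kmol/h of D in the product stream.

A reacted = 0.268 × 898 = 240.7 kmol/h; ν_A = −2, so ξ = 240.7/2 = 120.3 kmol/h.
Outlet amounts (n = n₀ + ν ξ):
  C: 762 − 1(120.3) = 641.7
  A: 898 − 2(120.3) = 657.3
  D: 0 + 1(120.3) = 120.3
  B: 1540 (inert)

120 kmol/h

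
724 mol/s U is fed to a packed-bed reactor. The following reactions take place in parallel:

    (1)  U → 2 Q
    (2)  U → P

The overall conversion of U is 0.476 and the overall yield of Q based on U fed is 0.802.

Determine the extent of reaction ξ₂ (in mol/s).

Yield of Q: 2ξ₁ / 724 = 0.802 → ξ₁ = 290.3 mol/s.
Conversion of U: 1ξ₁ + 1ξ₂ = 0.476 × 724 = 344.6 → ξ₂ = 54.3 mol/s.
Outlet amounts (n = n₀ + Σ ν·ξ):
  U: 724 − 1(290.3) − 1(54.3) = 379.4
  Q: 0 + 2(290.3) = 580.6
  P: 0 + 1(54.3) = 54.3

ξ₂ = 54.3 mol/s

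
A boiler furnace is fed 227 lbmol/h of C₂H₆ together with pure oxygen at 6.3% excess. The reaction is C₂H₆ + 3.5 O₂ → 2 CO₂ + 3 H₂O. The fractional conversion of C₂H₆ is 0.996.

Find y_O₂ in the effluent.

0.0449

Stoichiometric O₂ = 3.5 × 227 = 794.5 lbmol/h; O₂ fed = 794.5 × 1.063 = 844.6 lbmol/h.
Fuel reacted = 0.996 × 227 → ξ = 226.1 lbmol/h.
Outlet (n = n₀ + ν ξ):
  C₂H₆: 227 − 1(226.1) = 0.908
  O₂: 844.6 − 3.5(226.1) = 53.23
  CO₂: 0 + 2(226.1) = 452.2
  H₂O: 0 + 3(226.1) = 678.3
Total out = 1185 lbmol/h; y_O₂ = 53.23 / 1185 = 0.04494.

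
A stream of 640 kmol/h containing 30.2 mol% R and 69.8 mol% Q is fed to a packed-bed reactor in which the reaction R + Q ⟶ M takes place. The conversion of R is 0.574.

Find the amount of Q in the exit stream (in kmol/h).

R reacted = 0.574 × 193.3 = 110.9 kmol/h; ν_R = −1, so ξ = 110.9/1 = 110.9 kmol/h.
Outlet amounts (n = n₀ + ν ξ):
  R: 193.3 − 1(110.9) = 82.34
  Q: 446.7 − 1(110.9) = 335.8
  M: 0 + 1(110.9) = 110.9

336 kmol/h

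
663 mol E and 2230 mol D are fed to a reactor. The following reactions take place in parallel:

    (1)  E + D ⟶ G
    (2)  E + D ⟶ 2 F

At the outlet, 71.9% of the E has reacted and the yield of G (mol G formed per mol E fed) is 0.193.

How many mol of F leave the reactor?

Yield of G: 1ξ₁ / 663 = 0.193 → ξ₁ = 128 mol.
Conversion of E: 1ξ₁ + 1ξ₂ = 0.719 × 663 = 476.7 → ξ₂ = 348.7 mol.
Outlet amounts (n = n₀ + Σ ν·ξ):
  E: 663 − 1(128) − 1(348.7) = 186.3
  D: 2230 − 1(128) − 1(348.7) = 1753
  G: 0 + 1(128) = 128
  F: 0 + 2(348.7) = 697.5

697 mol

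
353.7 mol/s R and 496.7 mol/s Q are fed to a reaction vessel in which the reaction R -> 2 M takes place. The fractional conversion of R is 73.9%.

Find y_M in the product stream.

0.47

R reacted = 0.739 × 353.7 = 261.4 mol/s; ν_R = −1, so ξ = 261.4/1 = 261.4 mol/s.
Outlet amounts (n = n₀ + ν ξ):
  R: 353.7 − 1(261.4) = 92.32
  M: 0 + 2(261.4) = 522.8
  Q: 496.7 (inert)
Total out = 1112 mol/s; y_M = 522.8 / 1112 = 0.4702.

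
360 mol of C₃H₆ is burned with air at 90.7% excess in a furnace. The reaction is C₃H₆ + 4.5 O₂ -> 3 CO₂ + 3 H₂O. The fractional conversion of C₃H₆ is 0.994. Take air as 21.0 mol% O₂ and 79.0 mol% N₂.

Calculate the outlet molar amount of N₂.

Stoichiometric O₂ = 4.5 × 360 = 1620 mol; O₂ fed = 1620 × 1.907 = 3089 mol.
N₂ fed = 3089 × 79/21 = 11620 mol.
Fuel reacted = 0.994 × 360 → ξ = 357.8 mol.
Outlet (n = n₀ + ν ξ):
  C₃H₆: 360 − 1(357.8) = 2.16
  O₂: 3089 − 4.5(357.8) = 1479
  N₂: 11620 (inert)
  CO₂: 0 + 3(357.8) = 1074
  H₂O: 0 + 3(357.8) = 1074

11600 mol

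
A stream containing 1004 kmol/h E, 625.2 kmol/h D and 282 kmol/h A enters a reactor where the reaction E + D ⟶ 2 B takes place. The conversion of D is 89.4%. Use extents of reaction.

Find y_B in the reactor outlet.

0.585

D reacted = 0.894 × 625.2 = 558.9 kmol/h; ν_D = −1, so ξ = 558.9/1 = 558.9 kmol/h.
Outlet amounts (n = n₀ + ν ξ):
  E: 1004 − 1(558.9) = 445.1
  D: 625.2 − 1(558.9) = 66.27
  B: 0 + 2(558.9) = 1118
  A: 282 (inert)
Total out = 1911 kmol/h; y_B = 1118 / 1911 = 0.5849.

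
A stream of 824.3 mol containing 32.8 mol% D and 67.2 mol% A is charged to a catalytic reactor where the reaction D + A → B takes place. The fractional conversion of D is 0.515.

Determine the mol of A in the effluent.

D reacted = 0.515 × 270.4 = 139.2 mol; ν_D = −1, so ξ = 139.2/1 = 139.2 mol.
Outlet amounts (n = n₀ + ν ξ):
  D: 270.4 − 1(139.2) = 131.1
  A: 553.9 − 1(139.2) = 414.7
  B: 0 + 1(139.2) = 139.2

415 mol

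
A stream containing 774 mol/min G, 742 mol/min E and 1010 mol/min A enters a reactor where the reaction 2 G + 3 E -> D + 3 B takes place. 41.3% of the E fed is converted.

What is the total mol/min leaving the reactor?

2420 mol/min

E reacted = 0.413 × 742 = 306.4 mol/min; ν_E = −3, so ξ = 306.4/3 = 102.1 mol/min.
Outlet amounts (n = n₀ + ν ξ):
  G: 774 − 2(102.1) = 569.7
  E: 742 − 3(102.1) = 435.6
  D: 0 + 1(102.1) = 102.1
  B: 0 + 3(102.1) = 306.4
  A: 1010 (inert)
Total out = 569.7 + 435.6 + 102.1 + 306.4 + 1010 = 2424 mol/min.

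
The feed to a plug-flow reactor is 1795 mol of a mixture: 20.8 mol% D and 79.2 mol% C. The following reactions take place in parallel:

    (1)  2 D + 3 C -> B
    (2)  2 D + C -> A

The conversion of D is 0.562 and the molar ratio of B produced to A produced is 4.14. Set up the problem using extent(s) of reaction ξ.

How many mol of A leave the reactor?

20.4 mol

Conversion of D: D consumed = 0.562 × 373.4 = 209.8 mol = 2ξ₁ + 2ξ₂.
Selectivity: 1ξ₁ / (1ξ₂) = 4.14 → ξ₁ = 4.14 ξ₂.
Substitute: (2·4.14 + 2) ξ₂ = 209.8 → ξ₂ = 20.41 mol, ξ₁ = 84.5 mol.
Outlet amounts (n = n₀ + Σ ν·ξ):
  D: 373.4 − 2(84.5) − 2(20.41) = 163.5
  C: 1422 − 3(84.5) − 1(20.41) = 1148
  B: 0 + 1(84.5) = 84.5
  A: 0 + 1(20.41) = 20.41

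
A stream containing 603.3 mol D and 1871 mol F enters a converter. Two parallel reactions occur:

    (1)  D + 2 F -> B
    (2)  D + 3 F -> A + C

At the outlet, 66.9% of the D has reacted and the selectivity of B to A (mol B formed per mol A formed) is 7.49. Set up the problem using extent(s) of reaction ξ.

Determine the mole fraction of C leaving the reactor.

0.0285

Conversion of D: D consumed = 0.669 × 603.3 = 403.6 mol = 1ξ₁ + 1ξ₂.
Selectivity: 1ξ₁ / (1ξ₂) = 7.49 → ξ₁ = 7.49 ξ₂.
Substitute: (1·7.49 + 1) ξ₂ = 403.6 → ξ₂ = 47.54 mol, ξ₁ = 356.1 mol.
Outlet amounts (n = n₀ + Σ ν·ξ):
  D: 603.3 − 1(356.1) − 1(47.54) = 199.7
  F: 1871 − 2(356.1) − 3(47.54) = 1016
  B: 0 + 1(356.1) = 356.1
  A: 0 + 1(47.54) = 47.54
  C: 0 + 1(47.54) = 47.54
Total out = 1667 mol; y_C = 47.54 / 1667 = 0.02852.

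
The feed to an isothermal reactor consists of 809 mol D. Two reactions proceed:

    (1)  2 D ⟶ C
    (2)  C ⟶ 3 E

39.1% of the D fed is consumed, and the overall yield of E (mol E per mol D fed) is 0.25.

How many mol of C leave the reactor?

Conversion of D: D consumed = 2ξ₁ = 0.391 × 809 → ξ₁ = 158.2 mol.
Yield of E: 3ξ₂ / 809 = 0.25 → ξ₂ = 67.42 mol.
Outlet amounts (n = n₀ + Σ ν·ξ):
  D: 809 − 2(158.2) = 492.7
  C: 0 + 1(158.2) − 1(67.42) = 90.74
  E: 0 + 3(67.42) = 202.2

90.7 mol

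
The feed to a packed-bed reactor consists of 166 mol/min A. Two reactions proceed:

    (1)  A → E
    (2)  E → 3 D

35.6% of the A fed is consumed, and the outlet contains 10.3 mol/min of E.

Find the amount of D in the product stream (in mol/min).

Conversion of A: A consumed = 1ξ₁ = 0.356 × 166 → ξ₁ = 59.1 mol/min.
E balance: n_E = 0 + 1ξ₁ − 1ξ₂ = 10.3 → ξ₂ = (1·59.1 − 10.3)/1 = 48.8 mol/min.
Outlet amounts (n = n₀ + Σ ν·ξ):
  A: 166 − 1(59.1) = 106.9
  E: 0 + 1(59.1) − 1(48.8) = 10.3
  D: 0 + 3(48.8) = 146.4

146 mol/min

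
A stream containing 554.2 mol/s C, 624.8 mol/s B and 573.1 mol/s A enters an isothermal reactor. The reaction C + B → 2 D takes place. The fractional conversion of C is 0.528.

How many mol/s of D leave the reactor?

585 mol/s

C reacted = 0.528 × 554.2 = 292.6 mol/s; ν_C = −1, so ξ = 292.6/1 = 292.6 mol/s.
Outlet amounts (n = n₀ + ν ξ):
  C: 554.2 − 1(292.6) = 261.6
  B: 624.8 − 1(292.6) = 332.2
  D: 0 + 2(292.6) = 585.2
  A: 573.1 (inert)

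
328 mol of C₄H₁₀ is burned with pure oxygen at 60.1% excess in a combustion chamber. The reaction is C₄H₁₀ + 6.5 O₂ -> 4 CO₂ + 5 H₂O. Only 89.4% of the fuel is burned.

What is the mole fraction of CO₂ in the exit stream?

Stoichiometric O₂ = 6.5 × 328 = 2132 mol; O₂ fed = 2132 × 1.601 = 3413 mol.
Fuel reacted = 0.894 × 328 → ξ = 293.2 mol.
Outlet (n = n₀ + ν ξ):
  C₄H₁₀: 328 − 1(293.2) = 34.77
  O₂: 3413 − 6.5(293.2) = 1507
  CO₂: 0 + 4(293.2) = 1173
  H₂O: 0 + 5(293.2) = 1466
Total out = 4181 mol; y_CO₂ = 1173 / 4181 = 0.2805.

0.281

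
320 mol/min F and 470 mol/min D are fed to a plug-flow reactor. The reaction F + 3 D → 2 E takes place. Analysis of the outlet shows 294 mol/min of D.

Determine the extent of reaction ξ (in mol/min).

ξ = 58.7 mol/min

For D: n = n₀ − 3ξ → 294 = 470 − 3ξ, giving ξ = 58.67 mol/min.
Outlet amounts (n = n₀ + ν ξ):
  F: 320 − 1(58.67) = 261.3
  D: 470 − 3(58.67) = 294
  E: 0 + 2(58.67) = 117.3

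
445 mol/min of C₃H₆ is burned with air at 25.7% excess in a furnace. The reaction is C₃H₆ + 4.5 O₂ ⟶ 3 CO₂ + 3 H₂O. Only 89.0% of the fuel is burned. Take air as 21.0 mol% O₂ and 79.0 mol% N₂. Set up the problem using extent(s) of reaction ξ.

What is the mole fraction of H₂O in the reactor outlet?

0.0941

Stoichiometric O₂ = 4.5 × 445 = 2002 mol/min; O₂ fed = 2002 × 1.257 = 2517 mol/min.
N₂ fed = 2517 × 79/21 = 9469 mol/min.
Fuel reacted = 0.89 × 445 → ξ = 396.1 mol/min.
Outlet (n = n₀ + ν ξ):
  C₃H₆: 445 − 1(396.1) = 48.95
  O₂: 2517 − 4.5(396.1) = 734.9
  N₂: 9469 (inert)
  CO₂: 0 + 3(396.1) = 1188
  H₂O: 0 + 3(396.1) = 1188
Total out = 12630 mol/min; y_H₂O = 1188 / 12630 = 0.09408.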